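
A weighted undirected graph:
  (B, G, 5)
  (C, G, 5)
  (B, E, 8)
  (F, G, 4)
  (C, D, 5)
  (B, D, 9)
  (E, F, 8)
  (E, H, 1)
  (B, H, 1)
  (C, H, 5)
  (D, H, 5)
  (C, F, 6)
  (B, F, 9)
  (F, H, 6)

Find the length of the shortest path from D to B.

Checking several routes:
D→H→E→B: 5 + 1 + 8 = 14
D→C→H→B: 5 + 5 + 1 = 11
D→B: 9
D→H→B: 5 + 1 = 6
Best route has total 6.

6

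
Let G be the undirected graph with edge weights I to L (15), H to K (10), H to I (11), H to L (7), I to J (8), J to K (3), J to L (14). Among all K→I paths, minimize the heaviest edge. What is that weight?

Comparing a few candidate routes:
K - H - L - J - I: max(10, 7, 14, 8) = 14
K - H - I: max(10, 11) = 11
K - J - I: max(3, 8) = 8
K - J - L - H - I: max(3, 14, 7, 11) = 14
Smallest bottleneck: 8.

8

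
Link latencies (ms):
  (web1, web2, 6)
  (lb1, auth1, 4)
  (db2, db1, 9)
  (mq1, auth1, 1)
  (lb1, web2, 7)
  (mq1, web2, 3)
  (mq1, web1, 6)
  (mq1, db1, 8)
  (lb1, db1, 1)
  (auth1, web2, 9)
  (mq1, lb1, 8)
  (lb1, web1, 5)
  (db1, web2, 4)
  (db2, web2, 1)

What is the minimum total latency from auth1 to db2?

Comparing a few candidate routes:
auth1-lb1-web2-db2: 4 + 7 + 1 = 12
auth1-lb1-db1-web2-db2: 4 + 1 + 4 + 1 = 10
auth1-web2-db2: 9 + 1 = 10
auth1-mq1-web2-db2: 1 + 3 + 1 = 5
auth1-lb1-db1-db2: 4 + 1 + 9 = 14
Shortest: 5 ms.

5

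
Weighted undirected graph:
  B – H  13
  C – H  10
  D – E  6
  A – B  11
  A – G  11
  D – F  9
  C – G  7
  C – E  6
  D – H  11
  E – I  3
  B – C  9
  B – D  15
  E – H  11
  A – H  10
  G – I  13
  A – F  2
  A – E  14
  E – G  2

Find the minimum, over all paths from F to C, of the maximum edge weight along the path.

Some routes from F to C:
F - D - E - H - A - G - C: max(9, 6, 11, 10, 11, 7) = 11
F - D - E - C: max(9, 6, 6) = 9
F - A - H - C: max(2, 10, 10) = 10
F - D - E - G - C: max(9, 6, 2, 7) = 9
F - D - E - H - A - B - C: max(9, 6, 11, 10, 11, 9) = 11
Best route has worst link 9.

9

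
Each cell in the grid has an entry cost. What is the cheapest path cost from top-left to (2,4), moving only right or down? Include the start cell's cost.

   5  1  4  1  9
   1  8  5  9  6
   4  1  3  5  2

Best path: r0c0→r1c0→r2c0→r2c1→r2c2→r2c3→r2c4
Cost: 5 + 1 + 4 + 1 + 3 + 5 + 2 = 21
(Top row then right column would cost 28.)

21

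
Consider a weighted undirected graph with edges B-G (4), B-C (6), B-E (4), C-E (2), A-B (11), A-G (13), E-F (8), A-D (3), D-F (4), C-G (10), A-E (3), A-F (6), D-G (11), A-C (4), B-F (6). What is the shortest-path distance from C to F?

10

Some routes from C to F:
C -> E -> A -> F: 2 + 3 + 6 = 11
C -> E -> F: 2 + 8 = 10
C -> A -> F: 4 + 6 = 10
Best route has total 10.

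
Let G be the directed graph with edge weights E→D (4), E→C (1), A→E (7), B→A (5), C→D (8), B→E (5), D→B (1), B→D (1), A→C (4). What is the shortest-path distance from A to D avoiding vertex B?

11

Paths from A to D avoiding B:
A -> E -> C -> D: 7 + 1 + 8 = 16
A -> E -> D: 7 + 4 = 11
A -> C -> D: 4 + 8 = 12
The minimum is 11.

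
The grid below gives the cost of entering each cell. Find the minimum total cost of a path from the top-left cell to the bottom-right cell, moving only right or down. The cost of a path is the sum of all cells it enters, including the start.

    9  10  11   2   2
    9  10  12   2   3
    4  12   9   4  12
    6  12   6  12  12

61

Best path: r0c0 → r0c1 → r0c2 → r0c3 → r0c4 → r1c4 → r2c4 → r3c4
Cost: 9 + 10 + 11 + 2 + 2 + 3 + 12 + 12 = 61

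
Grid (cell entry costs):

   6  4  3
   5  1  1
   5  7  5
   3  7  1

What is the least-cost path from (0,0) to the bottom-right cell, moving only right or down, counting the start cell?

18

One optimal route is (0,0) -> (0,1) -> (1,1) -> (1,2) -> (2,2) -> (3,2).
Its cost is 6 + 4 + 1 + 1 + 5 + 1 = 18.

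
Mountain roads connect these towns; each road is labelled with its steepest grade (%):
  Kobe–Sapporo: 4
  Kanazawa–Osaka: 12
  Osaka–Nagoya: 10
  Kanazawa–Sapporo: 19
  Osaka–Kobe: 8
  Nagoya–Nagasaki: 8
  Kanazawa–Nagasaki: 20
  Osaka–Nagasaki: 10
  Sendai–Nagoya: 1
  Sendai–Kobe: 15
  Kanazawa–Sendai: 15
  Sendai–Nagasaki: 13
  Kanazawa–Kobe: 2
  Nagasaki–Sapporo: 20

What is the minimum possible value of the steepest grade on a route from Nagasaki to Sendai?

Checking several routes:
Nagasaki - Nagoya - Osaka - Kobe - Sendai: max(8, 10, 8, 15) = 15
Nagasaki - Nagoya - Sendai: max(8, 1) = 8
Nagasaki - Nagoya - Osaka - Kanazawa - Kobe - Sendai: max(8, 10, 12, 2, 15) = 15
Nagasaki - Nagoya - Osaka - Kobe - Kanazawa - Sendai: max(8, 10, 8, 2, 15) = 15
Nagasaki - Osaka - Nagoya - Sendai: max(10, 10, 1) = 10
Nagasaki - Sendai: max(13) = 13
The minimum achievable maximum is 8%.

8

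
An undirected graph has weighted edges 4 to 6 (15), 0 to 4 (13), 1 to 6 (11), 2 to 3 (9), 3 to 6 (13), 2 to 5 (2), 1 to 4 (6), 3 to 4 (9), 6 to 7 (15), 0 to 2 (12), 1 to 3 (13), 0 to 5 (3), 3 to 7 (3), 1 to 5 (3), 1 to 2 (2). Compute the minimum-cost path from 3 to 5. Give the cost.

A few of the 3→5 routes:
3 -> 1 -> 5: 13 + 3 = 16
3 -> 2 -> 5: 9 + 2 = 11
3 -> 1 -> 2 -> 5: 13 + 2 + 2 = 17
3 -> 2 -> 1 -> 5: 9 + 2 + 3 = 14
Best route has total 11.

11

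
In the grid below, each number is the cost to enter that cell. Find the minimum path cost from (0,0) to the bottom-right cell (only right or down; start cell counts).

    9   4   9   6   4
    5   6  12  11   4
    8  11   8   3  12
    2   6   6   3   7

Path (0,0)→(1,0)→(2,0)→(3,0)→(3,1)→(3,2)→(3,3)→(3,4): 9 + 5 + 8 + 2 + 6 + 6 + 3 + 7 = 46.
(Top row then right column would cost 55.)

46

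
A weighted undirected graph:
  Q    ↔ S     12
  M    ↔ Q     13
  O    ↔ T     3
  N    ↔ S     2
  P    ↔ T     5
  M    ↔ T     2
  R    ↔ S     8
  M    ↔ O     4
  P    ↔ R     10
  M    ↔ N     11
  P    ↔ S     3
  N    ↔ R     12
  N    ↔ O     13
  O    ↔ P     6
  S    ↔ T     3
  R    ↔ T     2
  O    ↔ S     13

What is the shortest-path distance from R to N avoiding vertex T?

10

Comparing a few candidate routes:
R→S→N: 8 + 2 = 10
R→N: 12
R→P→O→N: 10 + 6 + 13 = 29
R→P→S→N: 10 + 3 + 2 = 15
Shortest: 10.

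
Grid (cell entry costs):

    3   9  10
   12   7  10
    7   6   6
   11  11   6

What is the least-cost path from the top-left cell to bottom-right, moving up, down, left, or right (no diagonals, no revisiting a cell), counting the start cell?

One optimal route is [0,0] [0,1] [1,1] [2,1] [2,2] [3,2].
Its cost is 3 + 9 + 7 + 6 + 6 + 6 = 37.

37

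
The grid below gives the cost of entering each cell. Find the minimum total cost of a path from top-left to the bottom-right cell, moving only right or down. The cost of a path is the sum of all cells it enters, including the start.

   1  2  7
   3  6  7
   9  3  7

19

One optimal route is r0c0→r0c1→r1c1→r2c1→r2c2.
Its cost is 1 + 2 + 6 + 3 + 7 = 19.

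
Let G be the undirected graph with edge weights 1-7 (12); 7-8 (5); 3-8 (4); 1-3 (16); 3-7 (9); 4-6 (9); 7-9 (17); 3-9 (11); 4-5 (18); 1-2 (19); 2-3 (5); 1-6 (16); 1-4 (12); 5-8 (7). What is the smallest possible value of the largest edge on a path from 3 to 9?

11

A few of the 3→9 routes:
3 → 8 → 7 → 9: max(4, 5, 17) = 17
3 → 1 → 7 → 9: max(16, 12, 17) = 17
3 → 7 → 9: max(9, 17) = 17
3 → 8 → 5 → 4 → 6 → 1 → 7 → 9: max(4, 7, 18, 9, 16, 12, 17) = 18
3 → 9: max(11) = 11
3 → 8 → 5 → 4 → 1 → 7 → 9: max(4, 7, 18, 12, 12, 17) = 18
Best route has worst link 11.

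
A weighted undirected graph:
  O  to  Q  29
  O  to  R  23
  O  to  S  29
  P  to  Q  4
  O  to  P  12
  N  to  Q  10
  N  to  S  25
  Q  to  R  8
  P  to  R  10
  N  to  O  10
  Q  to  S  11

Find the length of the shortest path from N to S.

21

Some routes from N to S:
N-S: 25
N-Q-S: 10 + 11 = 21
N-O-Q-S: 10 + 29 + 11 = 50
N-O-S: 10 + 29 = 39
N-O-P-Q-S: 10 + 12 + 4 + 11 = 37
Best route has total 21.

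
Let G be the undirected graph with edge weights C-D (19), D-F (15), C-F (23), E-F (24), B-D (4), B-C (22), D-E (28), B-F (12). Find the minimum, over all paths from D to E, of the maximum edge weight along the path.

24

Routes from D to E:
D→B→F→E: max(4, 12, 24) = 24
D→C→F→E: max(19, 23, 24) = 24
D→C→B→F→E: max(19, 22, 12, 24) = 24
D→F→E: max(15, 24) = 24
D→E: max(28) = 28
D→B→C→F→E: max(4, 22, 23, 24) = 24
Smallest bottleneck: 24.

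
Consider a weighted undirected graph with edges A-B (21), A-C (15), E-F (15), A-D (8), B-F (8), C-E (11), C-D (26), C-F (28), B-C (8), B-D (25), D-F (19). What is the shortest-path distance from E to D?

34

A few of the E→D routes:
E - F - D: 15 + 19 = 34
E - C - D: 11 + 26 = 37
E - C - A - D: 11 + 15 + 8 = 34
The minimum is 34.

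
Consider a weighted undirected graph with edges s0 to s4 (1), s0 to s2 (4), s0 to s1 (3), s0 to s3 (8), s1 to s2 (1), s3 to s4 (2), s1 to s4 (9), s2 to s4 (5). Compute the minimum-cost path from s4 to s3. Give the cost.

Some routes from s4 to s3:
s4 - s3: 2
s4 - s2 - s0 - s3: 5 + 4 + 8 = 17
s4 - s2 - s1 - s0 - s3: 5 + 1 + 3 + 8 = 17
s4 - s0 - s3: 1 + 8 = 9
Best route has total 2.

2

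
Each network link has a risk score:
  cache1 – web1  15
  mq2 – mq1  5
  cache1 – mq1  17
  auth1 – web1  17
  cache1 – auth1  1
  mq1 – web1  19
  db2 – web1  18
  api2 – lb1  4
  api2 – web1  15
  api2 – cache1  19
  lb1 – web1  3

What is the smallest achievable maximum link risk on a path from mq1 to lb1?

17

A few of the mq1→lb1 routes:
mq1-cache1-web1-lb1: max(17, 15, 3) = 17
mq1-cache1-web1-api2-lb1: max(17, 15, 15, 4) = 17
mq1-cache1-auth1-web1-api2-lb1: max(17, 1, 17, 15, 4) = 17
mq1-cache1-auth1-web1-lb1: max(17, 1, 17, 3) = 17
Smallest bottleneck: 17.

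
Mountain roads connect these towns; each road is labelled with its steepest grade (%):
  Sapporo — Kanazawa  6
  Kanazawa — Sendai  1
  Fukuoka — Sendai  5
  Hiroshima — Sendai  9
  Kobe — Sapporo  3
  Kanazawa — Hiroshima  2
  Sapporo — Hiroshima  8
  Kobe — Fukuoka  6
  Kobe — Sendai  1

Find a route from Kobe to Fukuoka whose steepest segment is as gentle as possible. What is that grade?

5

Candidate routes:
Kobe-Sapporo-Hiroshima-Kanazawa-Sendai-Fukuoka: max(3, 8, 2, 1, 5) = 8
Kobe-Sapporo-Hiroshima-Sendai-Fukuoka: max(3, 8, 9, 5) = 9
Kobe-Sendai-Fukuoka: max(1, 5) = 5
Kobe-Sapporo-Kanazawa-Sendai-Fukuoka: max(3, 6, 1, 5) = 6
Kobe-Fukuoka: max(6) = 6
Kobe-Sapporo-Kanazawa-Hiroshima-Sendai-Fukuoka: max(3, 6, 2, 9, 5) = 9
Best route has worst link 5%.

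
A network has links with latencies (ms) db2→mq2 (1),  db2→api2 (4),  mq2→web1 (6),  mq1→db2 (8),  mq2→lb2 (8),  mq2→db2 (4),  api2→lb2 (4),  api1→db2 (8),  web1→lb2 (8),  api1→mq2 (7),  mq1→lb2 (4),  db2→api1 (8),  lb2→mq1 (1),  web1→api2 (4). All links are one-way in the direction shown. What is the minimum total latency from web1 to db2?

17

Paths from web1 to db2:
web1 → lb2 → mq1 → db2: 8 + 1 + 8 = 17
web1 → api2 → lb2 → mq1 → db2: 4 + 4 + 1 + 8 = 17
Best route has total 17 ms.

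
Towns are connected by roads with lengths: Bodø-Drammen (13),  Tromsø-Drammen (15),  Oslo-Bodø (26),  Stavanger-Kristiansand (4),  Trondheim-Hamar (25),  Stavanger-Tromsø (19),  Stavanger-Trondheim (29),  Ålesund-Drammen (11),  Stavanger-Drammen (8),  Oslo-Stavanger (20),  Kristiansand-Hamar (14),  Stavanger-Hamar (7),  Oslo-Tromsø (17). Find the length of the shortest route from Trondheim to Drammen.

Checking several routes:
Trondheim - Hamar - Stavanger - Drammen: 25 + 7 + 8 = 40
Trondheim - Hamar - Kristiansand - Stavanger - Drammen: 25 + 14 + 4 + 8 = 51
Trondheim - Stavanger - Drammen: 29 + 8 = 37
Trondheim - Stavanger - Tromsø - Drammen: 29 + 19 + 15 = 63
Trondheim - Hamar - Stavanger - Tromsø - Drammen: 25 + 7 + 19 + 15 = 66
Shortest: 37.

37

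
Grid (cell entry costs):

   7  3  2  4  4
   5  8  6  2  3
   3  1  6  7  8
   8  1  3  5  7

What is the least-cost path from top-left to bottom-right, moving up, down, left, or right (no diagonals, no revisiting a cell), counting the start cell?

Cheapest: (0,0) -> (1,0) -> (2,0) -> (2,1) -> (3,1) -> (3,2) -> (3,3) -> (3,4)
  7 + 5 + 3 + 1 + 1 + 3 + 5 + 7 = 32

32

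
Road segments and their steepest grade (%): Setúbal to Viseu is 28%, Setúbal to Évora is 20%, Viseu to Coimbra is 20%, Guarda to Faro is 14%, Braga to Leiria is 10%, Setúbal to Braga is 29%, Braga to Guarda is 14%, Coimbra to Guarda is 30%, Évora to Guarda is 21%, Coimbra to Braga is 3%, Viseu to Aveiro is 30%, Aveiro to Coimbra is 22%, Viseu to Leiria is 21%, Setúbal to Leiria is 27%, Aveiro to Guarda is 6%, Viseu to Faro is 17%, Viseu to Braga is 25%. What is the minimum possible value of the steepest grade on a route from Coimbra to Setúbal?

Comparing a few candidate routes:
Coimbra → Braga → Leiria → Viseu → Faro → Guarda → Évora → Setúbal: max(3, 10, 21, 17, 14, 21, 20) = 21
Coimbra → Viseu → Faro → Guarda → Évora → Setúbal: max(20, 17, 14, 21, 20) = 21
Coimbra → Viseu → Leiria → Braga → Guarda → Évora → Setúbal: max(20, 21, 10, 14, 21, 20) = 21
Coimbra → Braga → Guarda → Évora → Setúbal: max(3, 14, 21, 20) = 21
Best route has worst link 21%.

21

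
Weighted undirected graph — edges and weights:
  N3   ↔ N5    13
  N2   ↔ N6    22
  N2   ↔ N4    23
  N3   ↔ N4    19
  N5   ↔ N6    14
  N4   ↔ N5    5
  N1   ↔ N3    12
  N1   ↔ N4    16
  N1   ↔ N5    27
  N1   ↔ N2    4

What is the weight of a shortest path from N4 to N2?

Comparing a few candidate routes:
N4 -> N3 -> N1 -> N2: 19 + 12 + 4 = 35
N4 -> N5 -> N3 -> N1 -> N2: 5 + 13 + 12 + 4 = 34
N4 -> N1 -> N2: 16 + 4 = 20
N4 -> N5 -> N1 -> N2: 5 + 27 + 4 = 36
N4 -> N2: 23
Shortest: 20.

20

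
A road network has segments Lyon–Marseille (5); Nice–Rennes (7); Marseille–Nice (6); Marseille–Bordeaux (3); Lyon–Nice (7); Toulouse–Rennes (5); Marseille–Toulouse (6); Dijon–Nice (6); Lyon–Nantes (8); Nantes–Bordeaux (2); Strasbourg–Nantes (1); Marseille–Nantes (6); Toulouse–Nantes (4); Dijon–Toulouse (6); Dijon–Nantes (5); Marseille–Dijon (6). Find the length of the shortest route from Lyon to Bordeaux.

Comparing a few candidate routes:
Lyon → Nice → Marseille → Bordeaux: 7 + 6 + 3 = 16
Lyon → Marseille → Bordeaux: 5 + 3 = 8
Lyon → Nantes → Bordeaux: 8 + 2 = 10
Lyon → Marseille → Nantes → Bordeaux: 5 + 6 + 2 = 13
The minimum is 8 mi.

8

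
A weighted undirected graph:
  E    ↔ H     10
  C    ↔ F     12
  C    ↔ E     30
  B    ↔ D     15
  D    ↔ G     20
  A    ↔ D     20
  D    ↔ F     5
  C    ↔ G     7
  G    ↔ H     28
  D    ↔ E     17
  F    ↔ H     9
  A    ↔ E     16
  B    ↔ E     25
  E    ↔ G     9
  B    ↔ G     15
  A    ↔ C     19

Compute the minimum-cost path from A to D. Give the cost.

20

A few of the A→D routes:
A-E-G-D: 16 + 9 + 20 = 45
A-E-H-F-D: 16 + 10 + 9 + 5 = 40
A-C-F-D: 19 + 12 + 5 = 36
A-E-D: 16 + 17 = 33
A-C-G-D: 19 + 7 + 20 = 46
A-D: 20
Best route has total 20.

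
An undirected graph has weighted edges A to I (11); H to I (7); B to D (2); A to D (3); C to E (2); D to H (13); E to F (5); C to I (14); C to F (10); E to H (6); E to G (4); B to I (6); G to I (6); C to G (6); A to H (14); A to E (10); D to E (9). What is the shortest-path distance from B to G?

12

Some routes from B to G:
B-I-G: 6 + 6 = 12
B-D-A-E-G: 2 + 3 + 10 + 4 = 19
B-D-E-G: 2 + 9 + 4 = 15
Shortest: 12.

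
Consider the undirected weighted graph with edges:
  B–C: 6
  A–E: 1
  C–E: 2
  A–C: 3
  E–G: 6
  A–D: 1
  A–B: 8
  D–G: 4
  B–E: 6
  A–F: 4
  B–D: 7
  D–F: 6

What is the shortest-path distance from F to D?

5

A few of the F→D routes:
F -> D: 6
F -> A -> E -> G -> D: 4 + 1 + 6 + 4 = 15
F -> A -> B -> D: 4 + 8 + 7 = 19
F -> A -> E -> B -> D: 4 + 1 + 6 + 7 = 18
F -> A -> D: 4 + 1 = 5
Shortest: 5.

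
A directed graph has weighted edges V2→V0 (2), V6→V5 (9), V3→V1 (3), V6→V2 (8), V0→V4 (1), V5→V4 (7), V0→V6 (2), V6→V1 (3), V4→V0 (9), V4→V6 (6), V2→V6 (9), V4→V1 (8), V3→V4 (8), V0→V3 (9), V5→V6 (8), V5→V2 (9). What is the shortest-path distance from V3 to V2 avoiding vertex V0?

Candidate routes:
V3 -> V4 -> V6 -> V5 -> V2: 8 + 6 + 9 + 9 = 32
V3 -> V4 -> V6 -> V2: 8 + 6 + 8 = 22
Shortest: 22.

22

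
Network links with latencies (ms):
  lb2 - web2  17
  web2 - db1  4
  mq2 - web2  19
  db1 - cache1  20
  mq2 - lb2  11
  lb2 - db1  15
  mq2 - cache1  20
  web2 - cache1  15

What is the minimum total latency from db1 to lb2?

Some routes from db1 to lb2:
db1 -> web2 -> mq2 -> lb2: 4 + 19 + 11 = 34
db1 -> web2 -> lb2: 4 + 17 = 21
db1 -> web2 -> cache1 -> mq2 -> lb2: 4 + 15 + 20 + 11 = 50
db1 -> lb2: 15
Best route has total 15 ms.

15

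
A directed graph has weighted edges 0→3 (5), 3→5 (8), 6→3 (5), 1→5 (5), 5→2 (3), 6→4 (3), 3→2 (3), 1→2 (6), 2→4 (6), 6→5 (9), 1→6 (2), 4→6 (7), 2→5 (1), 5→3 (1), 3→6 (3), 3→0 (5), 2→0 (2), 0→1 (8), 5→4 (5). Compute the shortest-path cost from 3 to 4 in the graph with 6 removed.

Comparing a few candidate routes:
3 → 5 → 2 → 4: 8 + 3 + 6 = 17
3 → 2 → 0 → 1 → 5 → 4: 3 + 2 + 8 + 5 + 5 = 23
3 → 2 → 5 → 4: 3 + 1 + 5 = 9
3 → 5 → 4: 8 + 5 = 13
3 → 0 → 1 → 5 → 4: 5 + 8 + 5 + 5 = 23
3 → 2 → 4: 3 + 6 = 9
Best route has total 9.

9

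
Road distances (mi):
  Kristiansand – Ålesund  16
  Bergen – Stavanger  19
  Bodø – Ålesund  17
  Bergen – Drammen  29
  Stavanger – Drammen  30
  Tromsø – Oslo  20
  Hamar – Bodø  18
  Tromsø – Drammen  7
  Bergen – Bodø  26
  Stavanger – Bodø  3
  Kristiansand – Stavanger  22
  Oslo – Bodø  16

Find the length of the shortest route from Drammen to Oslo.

Checking several routes:
Drammen -> Bergen -> Stavanger -> Bodø -> Oslo: 29 + 19 + 3 + 16 = 67
Drammen -> Stavanger -> Bodø -> Oslo: 30 + 3 + 16 = 49
Drammen -> Tromsø -> Oslo: 7 + 20 = 27
Shortest: 27 mi.

27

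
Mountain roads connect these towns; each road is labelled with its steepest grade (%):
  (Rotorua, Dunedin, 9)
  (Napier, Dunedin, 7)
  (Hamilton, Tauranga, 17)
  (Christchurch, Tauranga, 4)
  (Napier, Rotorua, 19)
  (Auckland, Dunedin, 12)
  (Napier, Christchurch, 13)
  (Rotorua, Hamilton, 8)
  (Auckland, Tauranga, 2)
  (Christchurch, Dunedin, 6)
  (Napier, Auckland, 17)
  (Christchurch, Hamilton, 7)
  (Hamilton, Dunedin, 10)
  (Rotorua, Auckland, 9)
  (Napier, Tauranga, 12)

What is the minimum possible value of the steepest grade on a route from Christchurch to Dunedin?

A few of the Christchurch→Dunedin routes:
Christchurch-Tauranga-Auckland-Rotorua-Dunedin: max(4, 2, 9, 9) = 9
Christchurch-Dunedin: max(6) = 6
Christchurch-Hamilton-Rotorua-Dunedin: max(7, 8, 9) = 9
The minimum achievable maximum is 6%.

6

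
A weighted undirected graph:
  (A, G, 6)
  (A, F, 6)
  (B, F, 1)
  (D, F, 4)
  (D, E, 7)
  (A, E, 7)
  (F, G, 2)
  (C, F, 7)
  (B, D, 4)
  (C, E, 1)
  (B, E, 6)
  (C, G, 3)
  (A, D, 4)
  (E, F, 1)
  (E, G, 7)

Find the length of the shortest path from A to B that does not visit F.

Checking several routes:
A - D - B: 4 + 4 = 8
A - G - C - E - B: 6 + 3 + 1 + 6 = 16
A - E - B: 7 + 6 = 13
A - D - E - B: 4 + 7 + 6 = 17
Shortest: 8.

8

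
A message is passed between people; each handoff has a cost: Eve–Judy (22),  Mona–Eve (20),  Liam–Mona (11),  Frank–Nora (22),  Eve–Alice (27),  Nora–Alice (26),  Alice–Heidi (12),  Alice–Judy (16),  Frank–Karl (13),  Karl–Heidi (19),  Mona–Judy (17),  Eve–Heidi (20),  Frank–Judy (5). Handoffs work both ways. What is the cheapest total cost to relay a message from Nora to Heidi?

38

Some routes from Nora to Heidi:
Nora-Frank-Karl-Heidi: 22 + 13 + 19 = 54
Nora-Alice-Heidi: 26 + 12 = 38
Nora-Alice-Eve-Heidi: 26 + 27 + 20 = 73
Nora-Frank-Judy-Alice-Heidi: 22 + 5 + 16 + 12 = 55
Nora-Frank-Judy-Eve-Heidi: 22 + 5 + 22 + 20 = 69
Best route has total 38.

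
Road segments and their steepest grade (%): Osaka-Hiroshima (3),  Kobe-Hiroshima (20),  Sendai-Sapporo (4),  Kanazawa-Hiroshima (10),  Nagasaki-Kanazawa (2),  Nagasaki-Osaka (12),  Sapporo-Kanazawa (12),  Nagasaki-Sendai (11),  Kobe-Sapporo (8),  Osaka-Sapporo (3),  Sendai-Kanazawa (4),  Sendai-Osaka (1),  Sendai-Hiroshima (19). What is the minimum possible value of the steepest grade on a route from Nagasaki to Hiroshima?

A few of the Nagasaki→Hiroshima routes:
Nagasaki → Sendai → Sapporo → Osaka → Hiroshima: max(11, 4, 3, 3) = 11
Nagasaki → Sendai → Kanazawa → Hiroshima: max(11, 4, 10) = 11
Nagasaki → Kanazawa → Sendai → Sapporo → Osaka → Hiroshima: max(2, 4, 4, 3, 3) = 4
Nagasaki → Kanazawa → Hiroshima: max(2, 10) = 10
Nagasaki → Sendai → Osaka → Hiroshima: max(11, 1, 3) = 11
Nagasaki → Kanazawa → Sendai → Osaka → Hiroshima: max(2, 4, 1, 3) = 4
Smallest bottleneck: 4%.

4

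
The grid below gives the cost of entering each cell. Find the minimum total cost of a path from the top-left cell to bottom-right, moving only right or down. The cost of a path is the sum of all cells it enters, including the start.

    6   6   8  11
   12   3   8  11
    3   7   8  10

Cheapest: [0,0] → [0,1] → [1,1] → [2,1] → [2,2] → [2,3]
  6 + 6 + 3 + 7 + 8 + 10 = 40

40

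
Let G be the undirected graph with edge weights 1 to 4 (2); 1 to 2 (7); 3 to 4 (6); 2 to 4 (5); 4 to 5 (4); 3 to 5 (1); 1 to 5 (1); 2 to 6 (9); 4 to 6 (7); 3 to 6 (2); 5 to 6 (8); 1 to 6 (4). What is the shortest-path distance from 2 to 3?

A few of the 2→3 routes:
2→4→3: 5 + 6 = 11
2→4→5→3: 5 + 4 + 1 = 10
2→4→1→6→3: 5 + 2 + 4 + 2 = 13
2→1→5→3: 7 + 1 + 1 = 9
2→6→3: 9 + 2 = 11
2→4→1→5→3: 5 + 2 + 1 + 1 = 9
Shortest: 9.

9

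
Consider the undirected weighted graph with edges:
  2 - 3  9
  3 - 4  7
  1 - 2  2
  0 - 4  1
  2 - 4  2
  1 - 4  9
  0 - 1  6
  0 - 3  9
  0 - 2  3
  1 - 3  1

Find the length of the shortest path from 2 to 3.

3

Checking several routes:
2-4-0-1-3: 2 + 1 + 6 + 1 = 10
2-3: 9
2-4-3: 2 + 7 = 9
2-0-1-3: 3 + 6 + 1 = 10
2-0-4-3: 3 + 1 + 7 = 11
2-1-3: 2 + 1 = 3
The minimum is 3.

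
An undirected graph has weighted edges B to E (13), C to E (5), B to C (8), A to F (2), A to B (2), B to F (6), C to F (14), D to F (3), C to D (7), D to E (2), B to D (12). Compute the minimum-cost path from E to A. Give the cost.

A few of the E→A routes:
E-D-F-B-A: 2 + 3 + 6 + 2 = 13
E-D-F-A: 2 + 3 + 2 = 7
E-B-A: 13 + 2 = 15
Shortest: 7.

7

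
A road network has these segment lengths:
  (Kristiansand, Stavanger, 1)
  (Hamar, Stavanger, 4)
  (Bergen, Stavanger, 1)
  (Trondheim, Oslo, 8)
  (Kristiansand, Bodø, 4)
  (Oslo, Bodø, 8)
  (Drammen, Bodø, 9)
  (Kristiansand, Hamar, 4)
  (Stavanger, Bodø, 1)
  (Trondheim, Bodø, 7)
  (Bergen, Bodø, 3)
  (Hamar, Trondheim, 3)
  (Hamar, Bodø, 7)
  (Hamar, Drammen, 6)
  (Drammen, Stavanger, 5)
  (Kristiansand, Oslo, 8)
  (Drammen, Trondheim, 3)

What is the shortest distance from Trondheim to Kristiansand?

7

Checking several routes:
Trondheim → Hamar → Kristiansand: 3 + 4 = 7
Trondheim → Hamar → Stavanger → Kristiansand: 3 + 4 + 1 = 8
Trondheim → Bodø → Stavanger → Kristiansand: 7 + 1 + 1 = 9
Shortest: 7.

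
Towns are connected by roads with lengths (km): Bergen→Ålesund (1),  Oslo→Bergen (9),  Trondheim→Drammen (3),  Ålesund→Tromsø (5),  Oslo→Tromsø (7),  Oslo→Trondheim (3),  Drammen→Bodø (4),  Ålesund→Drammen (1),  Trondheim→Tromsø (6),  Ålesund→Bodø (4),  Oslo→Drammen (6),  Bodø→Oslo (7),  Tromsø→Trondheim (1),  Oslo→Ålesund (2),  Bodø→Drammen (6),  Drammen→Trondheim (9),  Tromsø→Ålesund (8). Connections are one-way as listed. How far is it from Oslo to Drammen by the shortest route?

3

A few of the Oslo→Drammen routes:
Oslo - Ålesund - Drammen: 2 + 1 = 3
Oslo - Trondheim - Drammen: 3 + 3 = 6
Oslo - Drammen: 6
The minimum is 3 km.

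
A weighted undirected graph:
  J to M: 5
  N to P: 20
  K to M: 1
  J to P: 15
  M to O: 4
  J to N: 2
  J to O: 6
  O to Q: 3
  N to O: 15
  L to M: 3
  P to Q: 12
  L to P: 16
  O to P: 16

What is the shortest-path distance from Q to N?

Some routes from Q to N:
Q - O - J - N: 3 + 6 + 2 = 11
Q - O - M - J - N: 3 + 4 + 5 + 2 = 14
Q - P - J - N: 12 + 15 + 2 = 29
Q - O - N: 3 + 15 = 18
Shortest: 11.

11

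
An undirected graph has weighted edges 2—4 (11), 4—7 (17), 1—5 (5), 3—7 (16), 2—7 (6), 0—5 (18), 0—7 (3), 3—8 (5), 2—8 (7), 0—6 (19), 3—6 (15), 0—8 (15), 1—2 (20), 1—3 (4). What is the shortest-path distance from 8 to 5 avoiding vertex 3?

32

Some routes from 8 to 5 avoiding 3:
8 - 0 - 5: 15 + 18 = 33
8 - 0 - 7 - 2 - 1 - 5: 15 + 3 + 6 + 20 + 5 = 49
8 - 2 - 7 - 0 - 5: 7 + 6 + 3 + 18 = 34
8 - 2 - 1 - 5: 7 + 20 + 5 = 32
The minimum is 32.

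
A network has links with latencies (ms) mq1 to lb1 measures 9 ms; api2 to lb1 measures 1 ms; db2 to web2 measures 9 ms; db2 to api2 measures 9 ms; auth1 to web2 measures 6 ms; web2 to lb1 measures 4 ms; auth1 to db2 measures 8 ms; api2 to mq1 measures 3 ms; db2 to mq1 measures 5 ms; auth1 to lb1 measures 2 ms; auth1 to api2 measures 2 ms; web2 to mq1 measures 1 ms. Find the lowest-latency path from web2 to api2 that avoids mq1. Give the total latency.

5

Checking several routes:
web2-auth1-api2: 6 + 2 = 8
web2-lb1-auth1-api2: 4 + 2 + 2 = 8
web2-db2-api2: 9 + 9 = 18
web2-auth1-lb1-api2: 6 + 2 + 1 = 9
web2-lb1-api2: 4 + 1 = 5
web2-db2-auth1-api2: 9 + 8 + 2 = 19
Best route has total 5 ms.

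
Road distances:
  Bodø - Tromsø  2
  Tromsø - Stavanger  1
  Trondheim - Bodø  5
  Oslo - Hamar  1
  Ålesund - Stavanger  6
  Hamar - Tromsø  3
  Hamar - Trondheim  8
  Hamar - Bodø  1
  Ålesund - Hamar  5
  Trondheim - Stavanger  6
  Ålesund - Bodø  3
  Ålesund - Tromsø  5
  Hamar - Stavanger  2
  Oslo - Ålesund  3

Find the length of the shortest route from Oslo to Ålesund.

Checking several routes:
Oslo-Hamar-Stavanger-Tromsø-Ålesund: 1 + 2 + 1 + 5 = 9
Oslo-Hamar-Bodø-Ålesund: 1 + 1 + 3 = 5
Oslo-Ålesund: 3
Oslo-Hamar-Ålesund: 1 + 5 = 6
Best route has total 3.

3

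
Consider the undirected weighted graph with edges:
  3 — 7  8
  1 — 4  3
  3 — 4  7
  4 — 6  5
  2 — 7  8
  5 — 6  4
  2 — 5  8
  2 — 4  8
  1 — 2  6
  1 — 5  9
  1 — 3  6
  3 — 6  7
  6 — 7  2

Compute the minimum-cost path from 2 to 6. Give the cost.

10

Checking several routes:
2→1→4→6: 6 + 3 + 5 = 14
2→1→5→6: 6 + 9 + 4 = 19
2→7→6: 8 + 2 = 10
2→1→3→6: 6 + 6 + 7 = 19
2→4→6: 8 + 5 = 13
2→5→6: 8 + 4 = 12
Best route has total 10.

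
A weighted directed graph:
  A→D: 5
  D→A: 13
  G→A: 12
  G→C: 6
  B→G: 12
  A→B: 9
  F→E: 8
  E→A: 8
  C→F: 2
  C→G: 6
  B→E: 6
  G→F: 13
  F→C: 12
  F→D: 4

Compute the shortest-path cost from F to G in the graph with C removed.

37

Paths from F to G avoiding C:
F -> D -> A -> B -> G: 4 + 13 + 9 + 12 = 38
F -> E -> A -> B -> G: 8 + 8 + 9 + 12 = 37
Shortest: 37.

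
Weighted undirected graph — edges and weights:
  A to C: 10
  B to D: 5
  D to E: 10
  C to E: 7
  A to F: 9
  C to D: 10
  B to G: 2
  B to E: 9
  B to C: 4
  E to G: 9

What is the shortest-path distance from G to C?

6

Checking several routes:
G -> E -> C: 9 + 7 = 16
G -> B -> E -> C: 2 + 9 + 7 = 18
G -> B -> C: 2 + 4 = 6
G -> E -> B -> C: 9 + 9 + 4 = 22
G -> B -> D -> C: 2 + 5 + 10 = 17
Shortest: 6.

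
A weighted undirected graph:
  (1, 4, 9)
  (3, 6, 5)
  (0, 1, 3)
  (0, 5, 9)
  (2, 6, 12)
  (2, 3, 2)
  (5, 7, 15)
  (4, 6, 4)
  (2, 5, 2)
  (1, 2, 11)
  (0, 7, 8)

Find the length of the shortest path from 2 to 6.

7

Checking several routes:
2 -> 6: 12
2 -> 3 -> 6: 2 + 5 = 7
2 -> 1 -> 4 -> 6: 11 + 9 + 4 = 24
The minimum is 7.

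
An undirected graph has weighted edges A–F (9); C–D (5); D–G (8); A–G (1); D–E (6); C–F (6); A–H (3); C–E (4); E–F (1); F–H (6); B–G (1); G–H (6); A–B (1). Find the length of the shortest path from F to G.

A few of the F→G routes:
F -> A -> G: 9 + 1 = 10
F -> H -> G: 6 + 6 = 12
F -> E -> D -> G: 1 + 6 + 8 = 15
F -> H -> A -> B -> G: 6 + 3 + 1 + 1 = 11
F -> A -> B -> G: 9 + 1 + 1 = 11
F -> H -> A -> G: 6 + 3 + 1 = 10
Shortest: 10.

10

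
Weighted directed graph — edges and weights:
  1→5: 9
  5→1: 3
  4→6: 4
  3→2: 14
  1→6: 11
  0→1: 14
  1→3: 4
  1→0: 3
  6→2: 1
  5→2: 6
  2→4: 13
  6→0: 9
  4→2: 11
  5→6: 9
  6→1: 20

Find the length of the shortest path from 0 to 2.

Paths from 0 to 2:
0-1-5-6-2: 14 + 9 + 9 + 1 = 33
0-1-3-2: 14 + 4 + 14 = 32
0-1-6-2: 14 + 11 + 1 = 26
0-1-5-2: 14 + 9 + 6 = 29
Shortest: 26.

26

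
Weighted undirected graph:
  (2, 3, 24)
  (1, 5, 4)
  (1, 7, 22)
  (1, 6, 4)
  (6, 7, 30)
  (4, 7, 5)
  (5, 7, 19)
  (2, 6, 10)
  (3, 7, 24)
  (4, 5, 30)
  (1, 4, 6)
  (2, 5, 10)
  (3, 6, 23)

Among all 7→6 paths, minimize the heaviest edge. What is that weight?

Comparing a few candidate routes:
7 -> 5 -> 2 -> 6: max(19, 10, 10) = 19
7 -> 4 -> 1 -> 5 -> 2 -> 6: max(5, 6, 4, 10, 10) = 10
7 -> 4 -> 1 -> 6: max(5, 6, 4) = 6
The minimum achievable maximum is 6.

6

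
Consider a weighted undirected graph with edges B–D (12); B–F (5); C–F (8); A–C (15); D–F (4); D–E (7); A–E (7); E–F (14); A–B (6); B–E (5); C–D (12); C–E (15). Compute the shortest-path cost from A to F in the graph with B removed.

Some routes from A to F avoiding B:
A - E - C - F: 7 + 15 + 8 = 30
A - E - D - F: 7 + 7 + 4 = 18
A - C - F: 15 + 8 = 23
A - E - F: 7 + 14 = 21
A - C - D - F: 15 + 12 + 4 = 31
Shortest: 18.

18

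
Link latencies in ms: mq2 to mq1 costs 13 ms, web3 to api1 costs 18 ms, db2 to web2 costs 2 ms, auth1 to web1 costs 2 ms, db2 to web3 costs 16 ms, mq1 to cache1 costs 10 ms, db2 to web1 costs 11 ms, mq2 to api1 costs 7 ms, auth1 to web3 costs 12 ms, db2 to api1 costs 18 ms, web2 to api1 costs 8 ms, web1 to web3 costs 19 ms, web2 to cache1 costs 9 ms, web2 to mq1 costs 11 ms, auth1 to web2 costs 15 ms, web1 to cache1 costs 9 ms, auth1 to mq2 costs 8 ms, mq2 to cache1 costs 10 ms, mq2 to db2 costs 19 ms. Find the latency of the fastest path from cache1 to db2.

Some routes from cache1 to db2:
cache1→web1→db2: 9 + 11 = 20
cache1→web2→db2: 9 + 2 = 11
cache1→mq1→web2→db2: 10 + 11 + 2 = 23
Shortest: 11 ms.

11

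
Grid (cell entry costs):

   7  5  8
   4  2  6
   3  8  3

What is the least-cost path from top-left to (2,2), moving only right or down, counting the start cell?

One optimal route is [0,0] -> [1,0] -> [1,1] -> [1,2] -> [2,2].
Its cost is 7 + 4 + 2 + 6 + 3 = 22.
(Top row then right column would cost 29.)

22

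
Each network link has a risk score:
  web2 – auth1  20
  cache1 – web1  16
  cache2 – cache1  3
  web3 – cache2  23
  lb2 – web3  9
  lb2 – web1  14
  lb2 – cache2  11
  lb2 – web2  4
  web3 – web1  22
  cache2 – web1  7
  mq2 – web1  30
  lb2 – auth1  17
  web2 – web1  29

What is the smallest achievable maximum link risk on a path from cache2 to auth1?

Checking several routes:
cache2 → lb2 → auth1: max(11, 17) = 17
cache2 → web1 → lb2 → auth1: max(7, 14, 17) = 17
cache2 → lb2 → web2 → auth1: max(11, 4, 20) = 20
cache2 → cache1 → web1 → lb2 → auth1: max(3, 16, 14, 17) = 17
Smallest bottleneck: 17.

17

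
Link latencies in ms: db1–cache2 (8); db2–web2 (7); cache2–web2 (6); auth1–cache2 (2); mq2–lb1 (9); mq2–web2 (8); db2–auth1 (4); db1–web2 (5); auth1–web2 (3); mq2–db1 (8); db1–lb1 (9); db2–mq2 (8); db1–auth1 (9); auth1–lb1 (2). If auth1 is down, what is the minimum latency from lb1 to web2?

14

A few of the lb1→web2 routes:
lb1 → db1 → web2: 9 + 5 = 14
lb1 → mq2 → db1 → web2: 9 + 8 + 5 = 22
lb1 → mq2 → web2: 9 + 8 = 17
Best route has total 14 ms.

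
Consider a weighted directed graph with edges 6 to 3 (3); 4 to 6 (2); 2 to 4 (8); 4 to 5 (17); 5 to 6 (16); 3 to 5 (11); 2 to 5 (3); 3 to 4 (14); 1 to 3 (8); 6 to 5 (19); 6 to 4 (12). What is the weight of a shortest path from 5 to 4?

Paths from 5 to 4:
5 → 6 → 3 → 4: 16 + 3 + 14 = 33
5 → 6 → 4: 16 + 12 = 28
The minimum is 28.

28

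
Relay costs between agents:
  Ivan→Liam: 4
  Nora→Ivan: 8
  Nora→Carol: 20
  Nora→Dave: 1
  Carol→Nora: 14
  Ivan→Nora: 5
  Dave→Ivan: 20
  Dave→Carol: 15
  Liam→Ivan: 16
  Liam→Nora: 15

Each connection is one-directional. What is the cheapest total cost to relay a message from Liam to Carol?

31

Paths from Liam to Carol:
Liam-Ivan-Nora-Carol: 16 + 5 + 20 = 41
Liam-Nora-Carol: 15 + 20 = 35
Liam-Nora-Dave-Carol: 15 + 1 + 15 = 31
Liam-Ivan-Nora-Dave-Carol: 16 + 5 + 1 + 15 = 37
Shortest: 31.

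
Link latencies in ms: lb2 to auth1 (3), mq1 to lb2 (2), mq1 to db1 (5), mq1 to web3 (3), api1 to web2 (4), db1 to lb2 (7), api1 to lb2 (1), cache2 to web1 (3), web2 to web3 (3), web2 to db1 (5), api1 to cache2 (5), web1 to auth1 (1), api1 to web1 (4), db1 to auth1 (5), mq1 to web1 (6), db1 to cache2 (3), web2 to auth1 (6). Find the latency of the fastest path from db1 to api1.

Some routes from db1 to api1:
db1-lb2-api1: 7 + 1 = 8
db1-web2-api1: 5 + 4 = 9
db1-cache2-api1: 3 + 5 = 8
db1-auth1-lb2-api1: 5 + 3 + 1 = 9
db1-mq1-lb2-api1: 5 + 2 + 1 = 8
Best route has total 8 ms.

8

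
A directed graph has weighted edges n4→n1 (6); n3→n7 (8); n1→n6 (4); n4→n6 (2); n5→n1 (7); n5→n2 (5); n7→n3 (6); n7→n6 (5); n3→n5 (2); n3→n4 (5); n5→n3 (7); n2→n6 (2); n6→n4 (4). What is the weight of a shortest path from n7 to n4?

Checking several routes:
n7→n3→n4: 6 + 5 = 11
n7→n6→n4: 5 + 4 = 9
n7→n3→n5→n2→n6→n4: 6 + 2 + 5 + 2 + 4 = 19
The minimum is 9.

9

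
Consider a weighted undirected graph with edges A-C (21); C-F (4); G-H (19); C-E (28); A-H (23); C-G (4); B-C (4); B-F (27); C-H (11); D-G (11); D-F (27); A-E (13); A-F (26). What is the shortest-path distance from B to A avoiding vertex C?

53

Candidate routes:
B-F-D-G-H-A: 27 + 27 + 11 + 19 + 23 = 107
B-F-A: 27 + 26 = 53
Shortest: 53.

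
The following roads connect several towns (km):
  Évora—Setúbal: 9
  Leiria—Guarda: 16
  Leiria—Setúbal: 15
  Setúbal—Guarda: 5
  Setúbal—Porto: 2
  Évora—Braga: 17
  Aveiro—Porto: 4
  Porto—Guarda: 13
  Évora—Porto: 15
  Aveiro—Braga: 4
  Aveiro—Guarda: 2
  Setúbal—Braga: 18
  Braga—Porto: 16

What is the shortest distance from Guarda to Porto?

A few of the Guarda→Porto routes:
Guarda -> Aveiro -> Porto: 2 + 4 = 6
Guarda -> Setúbal -> Porto: 5 + 2 = 7
Guarda -> Porto: 13
Shortest: 6 km.

6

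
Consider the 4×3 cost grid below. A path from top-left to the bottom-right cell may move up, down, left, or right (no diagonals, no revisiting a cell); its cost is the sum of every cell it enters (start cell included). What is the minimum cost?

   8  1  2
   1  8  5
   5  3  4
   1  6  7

One optimal route is [0,0] -> [0,1] -> [0,2] -> [1,2] -> [2,2] -> [3,2].
Its cost is 8 + 1 + 2 + 5 + 4 + 7 = 27.

27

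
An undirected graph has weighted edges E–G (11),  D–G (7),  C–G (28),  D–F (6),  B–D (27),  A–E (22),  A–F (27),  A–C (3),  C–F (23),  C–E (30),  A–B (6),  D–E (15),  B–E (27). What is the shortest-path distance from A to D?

32

Some routes from A to D:
A-C-F-D: 3 + 23 + 6 = 32
A-B-D: 6 + 27 = 33
A-F-D: 27 + 6 = 33
The minimum is 32.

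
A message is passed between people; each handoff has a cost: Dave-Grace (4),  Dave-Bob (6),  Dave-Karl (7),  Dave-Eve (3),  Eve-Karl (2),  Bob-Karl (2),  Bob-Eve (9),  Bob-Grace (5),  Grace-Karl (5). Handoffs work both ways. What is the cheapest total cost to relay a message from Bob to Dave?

6

Comparing a few candidate routes:
Bob→Karl→Eve→Dave: 2 + 2 + 3 = 7
Bob→Karl→Dave: 2 + 7 = 9
Bob→Dave: 6
Bob→Grace→Dave: 5 + 4 = 9
Bob→Karl→Grace→Dave: 2 + 5 + 4 = 11
Best route has total 6.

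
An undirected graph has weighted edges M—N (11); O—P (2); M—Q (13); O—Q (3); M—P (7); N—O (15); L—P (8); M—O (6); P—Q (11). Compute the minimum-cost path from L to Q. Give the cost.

A few of the L→Q routes:
L -> P -> Q: 8 + 11 = 19
L -> P -> O -> Q: 8 + 2 + 3 = 13
L -> P -> M -> O -> Q: 8 + 7 + 6 + 3 = 24
L -> P -> M -> Q: 8 + 7 + 13 = 28
The minimum is 13.

13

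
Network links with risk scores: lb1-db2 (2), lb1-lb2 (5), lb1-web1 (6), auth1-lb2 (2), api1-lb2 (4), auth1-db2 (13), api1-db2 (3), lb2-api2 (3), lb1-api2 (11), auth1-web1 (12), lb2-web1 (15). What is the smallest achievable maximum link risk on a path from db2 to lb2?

Some routes from db2 to lb2:
db2 -> api1 -> lb2: max(3, 4) = 4
db2 -> lb1 -> api2 -> lb2: max(2, 11, 3) = 11
db2 -> lb1 -> lb2: max(2, 5) = 5
Best route has worst link 4.

4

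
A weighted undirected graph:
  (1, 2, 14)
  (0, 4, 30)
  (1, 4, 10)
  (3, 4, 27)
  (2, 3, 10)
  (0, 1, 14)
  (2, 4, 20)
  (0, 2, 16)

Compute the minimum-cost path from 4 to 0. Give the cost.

Comparing a few candidate routes:
4 → 0: 30
4 → 1 → 0: 10 + 14 = 24
4 → 2 → 0: 20 + 16 = 36
4 → 1 → 2 → 0: 10 + 14 + 16 = 40
Best route has total 24.

24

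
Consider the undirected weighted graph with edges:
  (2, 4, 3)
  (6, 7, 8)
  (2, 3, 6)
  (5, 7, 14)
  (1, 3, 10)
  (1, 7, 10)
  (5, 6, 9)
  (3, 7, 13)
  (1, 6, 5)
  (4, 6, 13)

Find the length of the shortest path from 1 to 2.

Checking several routes:
1 -> 6 -> 4 -> 2: 5 + 13 + 3 = 21
1 -> 7 -> 6 -> 4 -> 2: 10 + 8 + 13 + 3 = 34
1 -> 7 -> 3 -> 2: 10 + 13 + 6 = 29
1 -> 3 -> 7 -> 6 -> 4 -> 2: 10 + 13 + 8 + 13 + 3 = 47
1 -> 3 -> 2: 10 + 6 = 16
1 -> 6 -> 7 -> 3 -> 2: 5 + 8 + 13 + 6 = 32
The minimum is 16.

16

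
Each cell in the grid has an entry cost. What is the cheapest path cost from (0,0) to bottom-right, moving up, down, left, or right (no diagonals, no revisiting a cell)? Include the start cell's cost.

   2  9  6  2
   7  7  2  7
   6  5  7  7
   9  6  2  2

Cheapest: r0c0 -> r1c0 -> r1c1 -> r1c2 -> r2c2 -> r3c2 -> r3c3
  2 + 7 + 7 + 2 + 7 + 2 + 2 = 29

29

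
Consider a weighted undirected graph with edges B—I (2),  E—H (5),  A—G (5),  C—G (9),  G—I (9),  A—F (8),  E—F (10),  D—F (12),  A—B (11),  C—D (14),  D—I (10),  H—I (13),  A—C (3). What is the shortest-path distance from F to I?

Comparing a few candidate routes:
F -> D -> I: 12 + 10 = 22
F -> A -> B -> I: 8 + 11 + 2 = 21
F -> A -> C -> D -> I: 8 + 3 + 14 + 10 = 35
F -> A -> C -> G -> I: 8 + 3 + 9 + 9 = 29
F -> E -> H -> I: 10 + 5 + 13 = 28
F -> A -> G -> I: 8 + 5 + 9 = 22
Shortest: 21.

21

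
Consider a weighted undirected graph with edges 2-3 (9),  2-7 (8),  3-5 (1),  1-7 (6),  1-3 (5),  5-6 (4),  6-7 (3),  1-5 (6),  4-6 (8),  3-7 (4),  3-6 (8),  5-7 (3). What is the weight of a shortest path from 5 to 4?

12

A few of the 5→4 routes:
5 -> 7 -> 6 -> 4: 3 + 3 + 8 = 14
5 -> 6 -> 4: 4 + 8 = 12
5 -> 3 -> 7 -> 6 -> 4: 1 + 4 + 3 + 8 = 16
Shortest: 12.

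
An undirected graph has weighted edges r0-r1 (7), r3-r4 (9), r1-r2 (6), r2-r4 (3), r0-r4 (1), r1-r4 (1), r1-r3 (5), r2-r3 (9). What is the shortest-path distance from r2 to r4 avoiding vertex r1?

Candidate routes:
r2 → r4: 3
r2 → r3 → r4: 9 + 9 = 18
Best route has total 3.

3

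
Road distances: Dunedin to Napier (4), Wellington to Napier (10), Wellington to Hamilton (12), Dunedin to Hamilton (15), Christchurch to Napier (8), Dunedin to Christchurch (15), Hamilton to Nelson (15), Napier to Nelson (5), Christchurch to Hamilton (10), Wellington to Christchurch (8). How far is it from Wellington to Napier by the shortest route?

Comparing a few candidate routes:
Wellington-Hamilton-Christchurch-Napier: 12 + 10 + 8 = 30
Wellington-Napier: 10
Wellington-Christchurch-Dunedin-Napier: 8 + 15 + 4 = 27
Wellington-Hamilton-Dunedin-Napier: 12 + 15 + 4 = 31
Wellington-Christchurch-Napier: 8 + 8 = 16
The minimum is 10.

10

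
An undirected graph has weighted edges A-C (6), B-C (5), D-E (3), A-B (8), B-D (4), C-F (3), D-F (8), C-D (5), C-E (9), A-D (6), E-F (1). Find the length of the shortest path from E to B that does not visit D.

9

Some routes from E to B avoiding D:
E→C→B: 9 + 5 = 14
E→F→C→A→B: 1 + 3 + 6 + 8 = 18
E→F→C→B: 1 + 3 + 5 = 9
Best route has total 9.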